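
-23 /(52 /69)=-1587 /52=-30.52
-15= -15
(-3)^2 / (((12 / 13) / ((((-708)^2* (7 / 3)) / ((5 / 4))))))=45615024 / 5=9123004.80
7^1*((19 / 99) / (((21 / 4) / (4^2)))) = 1216 / 297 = 4.09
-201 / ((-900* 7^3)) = 67 / 102900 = 0.00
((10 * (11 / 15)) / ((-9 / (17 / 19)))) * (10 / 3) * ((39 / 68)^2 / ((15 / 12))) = -1859 / 2907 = -0.64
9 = 9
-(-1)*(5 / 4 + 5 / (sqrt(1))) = 25 / 4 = 6.25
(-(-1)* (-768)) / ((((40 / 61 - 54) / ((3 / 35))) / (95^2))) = 126840960 / 11389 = 11137.15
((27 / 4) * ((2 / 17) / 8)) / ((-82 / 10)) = -135 / 11152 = -0.01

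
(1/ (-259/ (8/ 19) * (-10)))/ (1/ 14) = 8/ 3515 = 0.00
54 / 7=7.71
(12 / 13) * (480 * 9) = 51840 / 13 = 3987.69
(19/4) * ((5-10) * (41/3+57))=-5035/3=-1678.33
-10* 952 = -9520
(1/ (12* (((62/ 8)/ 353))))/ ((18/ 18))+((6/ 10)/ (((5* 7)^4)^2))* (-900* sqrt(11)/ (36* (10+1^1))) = 353/ 93 - 3* sqrt(11)/ 4954125859375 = 3.80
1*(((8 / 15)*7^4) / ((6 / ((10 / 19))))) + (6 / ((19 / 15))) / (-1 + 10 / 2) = 38821 / 342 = 113.51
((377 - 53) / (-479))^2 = 104976 / 229441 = 0.46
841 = 841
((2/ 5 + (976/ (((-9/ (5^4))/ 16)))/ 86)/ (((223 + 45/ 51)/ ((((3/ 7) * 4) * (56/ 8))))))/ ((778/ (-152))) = 63047599984/ 477472215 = 132.04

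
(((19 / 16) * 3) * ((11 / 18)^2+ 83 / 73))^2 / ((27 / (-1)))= -460735500625 / 429632335872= -1.07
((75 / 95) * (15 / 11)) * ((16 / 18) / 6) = 0.16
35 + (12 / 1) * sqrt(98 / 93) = 28 * sqrt(186) / 31 + 35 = 47.32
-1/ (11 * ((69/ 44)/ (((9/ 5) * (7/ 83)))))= -84/ 9545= -0.01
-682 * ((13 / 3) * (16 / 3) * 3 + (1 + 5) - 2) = -150040 / 3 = -50013.33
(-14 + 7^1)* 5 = -35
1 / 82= 0.01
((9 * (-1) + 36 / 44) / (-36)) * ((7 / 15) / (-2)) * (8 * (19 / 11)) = -266 / 363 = -0.73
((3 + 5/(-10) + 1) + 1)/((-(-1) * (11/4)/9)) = 162/11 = 14.73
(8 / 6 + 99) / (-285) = -301 / 855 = -0.35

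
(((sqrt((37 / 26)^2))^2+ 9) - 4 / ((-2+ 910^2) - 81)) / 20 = 0.55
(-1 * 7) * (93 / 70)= -93 / 10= -9.30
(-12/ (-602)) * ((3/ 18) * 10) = 10/ 301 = 0.03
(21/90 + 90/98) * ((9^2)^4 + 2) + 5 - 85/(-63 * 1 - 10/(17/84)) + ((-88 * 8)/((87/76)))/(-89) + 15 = 815093440762899/16440970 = 49576967.83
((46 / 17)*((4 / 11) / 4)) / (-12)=-0.02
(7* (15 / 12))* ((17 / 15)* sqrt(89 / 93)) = 119* sqrt(8277) / 1116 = 9.70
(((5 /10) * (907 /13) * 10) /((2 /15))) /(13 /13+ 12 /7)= 476175 /494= 963.92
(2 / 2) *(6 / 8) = 3 / 4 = 0.75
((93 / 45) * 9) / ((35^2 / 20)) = 372 / 1225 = 0.30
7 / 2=3.50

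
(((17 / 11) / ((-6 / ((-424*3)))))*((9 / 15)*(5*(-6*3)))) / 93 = -64872 / 341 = -190.24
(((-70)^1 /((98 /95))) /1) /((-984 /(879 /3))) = 139175 /6888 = 20.21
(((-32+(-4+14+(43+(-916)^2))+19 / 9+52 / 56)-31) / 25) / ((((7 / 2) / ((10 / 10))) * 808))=105720179 / 8908200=11.87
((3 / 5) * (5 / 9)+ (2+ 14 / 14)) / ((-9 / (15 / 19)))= -50 / 171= -0.29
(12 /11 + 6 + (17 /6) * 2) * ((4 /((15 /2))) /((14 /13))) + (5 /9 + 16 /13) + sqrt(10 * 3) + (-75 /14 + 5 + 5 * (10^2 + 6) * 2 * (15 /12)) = sqrt(30) + 40022399 /30030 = 1338.22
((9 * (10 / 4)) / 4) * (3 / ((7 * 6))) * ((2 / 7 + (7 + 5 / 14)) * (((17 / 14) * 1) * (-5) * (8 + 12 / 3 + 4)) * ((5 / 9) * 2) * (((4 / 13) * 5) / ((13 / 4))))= -9095000 / 57967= -156.90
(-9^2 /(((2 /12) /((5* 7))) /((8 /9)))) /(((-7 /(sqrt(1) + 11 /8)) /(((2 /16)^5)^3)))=0.00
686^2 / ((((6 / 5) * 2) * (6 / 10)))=2941225 / 9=326802.78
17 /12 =1.42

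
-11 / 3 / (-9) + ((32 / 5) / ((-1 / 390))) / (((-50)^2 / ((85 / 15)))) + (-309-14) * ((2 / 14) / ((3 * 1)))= -2437054 / 118125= -20.63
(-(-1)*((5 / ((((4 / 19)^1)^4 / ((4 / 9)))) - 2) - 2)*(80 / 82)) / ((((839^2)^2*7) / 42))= 3246505 / 243788348926572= 0.00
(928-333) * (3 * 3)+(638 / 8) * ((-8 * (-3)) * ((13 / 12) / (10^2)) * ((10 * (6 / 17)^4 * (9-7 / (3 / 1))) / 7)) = 3132576189 / 584647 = 5358.06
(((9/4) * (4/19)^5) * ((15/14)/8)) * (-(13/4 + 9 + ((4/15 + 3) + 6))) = -46476/17332693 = -0.00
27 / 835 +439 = 366592 / 835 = 439.03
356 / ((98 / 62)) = 11036 / 49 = 225.22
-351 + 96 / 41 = -14295 / 41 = -348.66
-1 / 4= -0.25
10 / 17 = 0.59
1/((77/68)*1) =68/77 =0.88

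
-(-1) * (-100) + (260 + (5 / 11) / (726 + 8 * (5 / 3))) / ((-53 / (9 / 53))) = -6910489655 / 68533982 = -100.83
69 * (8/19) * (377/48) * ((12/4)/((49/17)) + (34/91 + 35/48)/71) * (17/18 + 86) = 2393792294665/114222528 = 20957.27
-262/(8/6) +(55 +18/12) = -140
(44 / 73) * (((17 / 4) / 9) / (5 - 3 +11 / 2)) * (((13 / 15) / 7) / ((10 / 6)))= 4862 / 1724625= 0.00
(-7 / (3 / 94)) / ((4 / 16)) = -2632 / 3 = -877.33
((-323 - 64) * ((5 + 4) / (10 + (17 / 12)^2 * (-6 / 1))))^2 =6987622464 / 2401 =2910296.74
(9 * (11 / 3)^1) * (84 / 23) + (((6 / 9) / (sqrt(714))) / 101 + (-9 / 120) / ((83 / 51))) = sqrt(714) / 108171 + 9199521 / 76360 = 120.48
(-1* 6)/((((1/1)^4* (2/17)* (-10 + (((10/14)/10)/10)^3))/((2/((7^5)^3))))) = 816000/379804906954152799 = 0.00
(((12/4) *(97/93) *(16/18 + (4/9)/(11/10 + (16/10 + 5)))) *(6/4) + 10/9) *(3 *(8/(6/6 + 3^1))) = 238636/7161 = 33.32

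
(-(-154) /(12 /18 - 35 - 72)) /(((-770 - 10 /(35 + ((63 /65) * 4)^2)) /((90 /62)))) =39950631 /14636086792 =0.00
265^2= 70225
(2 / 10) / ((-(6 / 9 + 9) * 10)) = -3 / 1450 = -0.00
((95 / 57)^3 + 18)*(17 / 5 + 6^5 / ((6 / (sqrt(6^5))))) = 10387 / 135 + 1055808*sqrt(6) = 2586267.81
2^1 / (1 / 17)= 34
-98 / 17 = -5.76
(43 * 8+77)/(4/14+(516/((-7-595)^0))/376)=277018/1091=253.91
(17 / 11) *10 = 170 / 11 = 15.45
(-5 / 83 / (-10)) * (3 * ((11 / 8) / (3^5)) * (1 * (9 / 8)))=11 / 95616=0.00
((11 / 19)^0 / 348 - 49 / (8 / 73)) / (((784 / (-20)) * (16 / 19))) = 29563715 / 2182656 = 13.54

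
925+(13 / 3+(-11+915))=5500 / 3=1833.33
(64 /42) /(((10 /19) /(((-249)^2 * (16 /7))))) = 100524288 /245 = 410303.22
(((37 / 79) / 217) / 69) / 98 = 37 / 115920966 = 0.00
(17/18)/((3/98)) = 833/27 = 30.85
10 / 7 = 1.43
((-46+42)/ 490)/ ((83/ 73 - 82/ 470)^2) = -58858805/ 6679830528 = -0.01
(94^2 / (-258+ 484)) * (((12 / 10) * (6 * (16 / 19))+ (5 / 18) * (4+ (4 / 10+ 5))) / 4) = 84.79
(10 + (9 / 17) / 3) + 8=309 / 17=18.18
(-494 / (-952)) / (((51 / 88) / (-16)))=-86944 / 6069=-14.33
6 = 6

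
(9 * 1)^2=81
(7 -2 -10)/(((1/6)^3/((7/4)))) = -1890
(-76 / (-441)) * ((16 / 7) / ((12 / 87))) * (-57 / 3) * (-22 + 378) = -19316.95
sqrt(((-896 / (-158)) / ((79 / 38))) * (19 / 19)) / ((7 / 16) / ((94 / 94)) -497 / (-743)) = 95104 * sqrt(266) / 1039087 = 1.49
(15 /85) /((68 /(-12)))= -9 /289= -0.03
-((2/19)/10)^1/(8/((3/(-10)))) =0.00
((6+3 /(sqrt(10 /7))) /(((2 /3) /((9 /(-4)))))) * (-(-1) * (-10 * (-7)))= -2835 /2-567 * sqrt(70) /8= -2010.48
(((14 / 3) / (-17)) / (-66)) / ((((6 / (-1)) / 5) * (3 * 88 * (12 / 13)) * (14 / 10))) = -325 / 31990464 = -0.00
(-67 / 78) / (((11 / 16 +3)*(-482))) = 268 / 554541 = 0.00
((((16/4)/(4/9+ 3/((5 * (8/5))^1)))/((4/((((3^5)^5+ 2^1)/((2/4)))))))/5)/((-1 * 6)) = -4066985325336/59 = -68931954666.71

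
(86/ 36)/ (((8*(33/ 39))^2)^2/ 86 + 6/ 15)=264046445/ 2742841548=0.10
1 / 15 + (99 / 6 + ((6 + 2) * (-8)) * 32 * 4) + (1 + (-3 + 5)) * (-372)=-278743 / 30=-9291.43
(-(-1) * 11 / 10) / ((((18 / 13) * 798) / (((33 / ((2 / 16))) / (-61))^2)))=138424 / 7423395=0.02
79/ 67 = 1.18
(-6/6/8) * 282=-141/4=-35.25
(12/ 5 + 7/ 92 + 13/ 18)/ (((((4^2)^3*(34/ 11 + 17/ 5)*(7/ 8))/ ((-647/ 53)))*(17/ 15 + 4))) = -42834635/ 131014453248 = -0.00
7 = 7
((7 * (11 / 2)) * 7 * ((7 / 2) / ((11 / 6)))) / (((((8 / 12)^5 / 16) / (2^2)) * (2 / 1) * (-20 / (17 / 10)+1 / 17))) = -4250799 / 398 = -10680.40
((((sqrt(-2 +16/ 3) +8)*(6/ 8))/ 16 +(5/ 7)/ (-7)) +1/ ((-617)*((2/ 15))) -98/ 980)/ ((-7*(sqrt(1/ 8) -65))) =0.00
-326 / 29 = -11.24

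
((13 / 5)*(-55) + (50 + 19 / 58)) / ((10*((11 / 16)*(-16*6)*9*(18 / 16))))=1075 / 77517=0.01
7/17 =0.41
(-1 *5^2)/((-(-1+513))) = 25/512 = 0.05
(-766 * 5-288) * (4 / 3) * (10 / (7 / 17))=-2800240 / 21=-133344.76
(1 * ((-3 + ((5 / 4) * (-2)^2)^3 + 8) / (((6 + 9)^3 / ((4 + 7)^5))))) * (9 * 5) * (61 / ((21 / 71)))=18135308906 / 315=57572409.23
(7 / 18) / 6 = 7 / 108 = 0.06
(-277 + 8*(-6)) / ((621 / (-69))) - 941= -8144 / 9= -904.89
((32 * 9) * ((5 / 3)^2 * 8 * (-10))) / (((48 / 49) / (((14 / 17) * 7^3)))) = -941192000 / 51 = -18454745.10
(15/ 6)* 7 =35/ 2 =17.50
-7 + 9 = 2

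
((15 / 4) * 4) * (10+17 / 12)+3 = 697 / 4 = 174.25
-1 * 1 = -1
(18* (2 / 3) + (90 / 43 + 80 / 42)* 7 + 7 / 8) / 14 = 42167 / 14448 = 2.92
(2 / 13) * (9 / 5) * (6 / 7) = 0.24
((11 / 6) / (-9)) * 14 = -77 / 27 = -2.85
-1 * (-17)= 17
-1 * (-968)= 968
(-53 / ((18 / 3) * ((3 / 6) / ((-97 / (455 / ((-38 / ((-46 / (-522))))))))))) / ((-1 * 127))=16996146 / 1329055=12.79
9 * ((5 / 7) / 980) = 0.01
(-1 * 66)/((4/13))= -429/2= -214.50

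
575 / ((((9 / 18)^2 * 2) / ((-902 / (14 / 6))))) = -3111900 / 7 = -444557.14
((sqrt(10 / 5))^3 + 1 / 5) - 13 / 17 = -48 / 85 + 2*sqrt(2) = 2.26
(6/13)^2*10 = 360/169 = 2.13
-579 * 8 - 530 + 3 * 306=-4244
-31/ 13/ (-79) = 31/ 1027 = 0.03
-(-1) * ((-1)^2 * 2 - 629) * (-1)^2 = -627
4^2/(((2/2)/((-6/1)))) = -96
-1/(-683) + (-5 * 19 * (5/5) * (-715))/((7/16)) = 742284407/4781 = 155257.14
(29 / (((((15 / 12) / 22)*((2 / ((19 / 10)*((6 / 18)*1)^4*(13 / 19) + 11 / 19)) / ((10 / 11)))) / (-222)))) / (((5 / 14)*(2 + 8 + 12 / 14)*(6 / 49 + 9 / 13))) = -1226728456772 / 126467325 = -9699.96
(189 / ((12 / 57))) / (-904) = -3591 / 3616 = -0.99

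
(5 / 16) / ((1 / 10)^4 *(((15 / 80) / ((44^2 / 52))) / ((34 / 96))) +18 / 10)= 25712500 / 148104117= 0.17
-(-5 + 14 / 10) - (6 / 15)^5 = 11218 / 3125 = 3.59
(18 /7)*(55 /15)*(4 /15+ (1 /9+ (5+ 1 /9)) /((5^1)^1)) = 1298 /105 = 12.36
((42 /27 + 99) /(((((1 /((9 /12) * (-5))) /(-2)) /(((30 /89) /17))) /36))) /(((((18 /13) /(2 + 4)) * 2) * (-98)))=-882375 /74137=-11.90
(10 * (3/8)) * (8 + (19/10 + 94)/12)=1919/32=59.97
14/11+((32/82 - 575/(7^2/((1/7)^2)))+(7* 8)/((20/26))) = 401864889/5414255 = 74.22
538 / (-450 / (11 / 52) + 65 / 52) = -23672 / 93545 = -0.25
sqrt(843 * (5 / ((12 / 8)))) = 53.01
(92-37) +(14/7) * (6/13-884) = -22257/13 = -1712.08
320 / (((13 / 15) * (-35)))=-960 / 91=-10.55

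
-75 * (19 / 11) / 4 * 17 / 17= -1425 / 44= -32.39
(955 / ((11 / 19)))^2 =329241025 / 121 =2721000.21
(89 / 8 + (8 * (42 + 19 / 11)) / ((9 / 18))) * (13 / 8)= 813111 / 704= 1154.99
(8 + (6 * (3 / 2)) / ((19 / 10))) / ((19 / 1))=242 / 361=0.67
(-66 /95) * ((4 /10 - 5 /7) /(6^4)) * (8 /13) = 121 /1167075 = 0.00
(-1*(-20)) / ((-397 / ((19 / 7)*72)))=-9.85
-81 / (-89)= 81 / 89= 0.91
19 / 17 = 1.12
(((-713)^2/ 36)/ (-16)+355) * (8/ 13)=-303889/ 936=-324.67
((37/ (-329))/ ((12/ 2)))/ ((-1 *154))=37/ 303996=0.00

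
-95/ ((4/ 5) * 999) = -475/ 3996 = -0.12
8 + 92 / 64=151 / 16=9.44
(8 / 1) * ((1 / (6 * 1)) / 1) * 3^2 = 12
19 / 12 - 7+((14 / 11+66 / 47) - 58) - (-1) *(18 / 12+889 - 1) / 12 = 13.39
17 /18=0.94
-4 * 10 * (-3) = 120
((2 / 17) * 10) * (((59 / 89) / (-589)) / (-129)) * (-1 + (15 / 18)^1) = -590 / 344877759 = -0.00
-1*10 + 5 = -5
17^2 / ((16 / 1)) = 289 / 16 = 18.06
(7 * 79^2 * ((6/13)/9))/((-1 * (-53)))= 87374/2067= 42.27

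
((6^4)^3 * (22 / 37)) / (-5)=-258860602.12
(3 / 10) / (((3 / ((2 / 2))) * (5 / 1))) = 1 / 50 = 0.02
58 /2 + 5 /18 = 527 /18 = 29.28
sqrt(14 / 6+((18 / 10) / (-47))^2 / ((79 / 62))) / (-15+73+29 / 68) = 68*sqrt(7241414367) / 221276235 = 0.03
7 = 7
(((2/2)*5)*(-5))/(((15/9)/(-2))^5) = 7776/125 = 62.21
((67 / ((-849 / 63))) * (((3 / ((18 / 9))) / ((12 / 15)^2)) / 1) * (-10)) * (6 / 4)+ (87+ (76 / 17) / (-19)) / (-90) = 240844115 / 1385568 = 173.82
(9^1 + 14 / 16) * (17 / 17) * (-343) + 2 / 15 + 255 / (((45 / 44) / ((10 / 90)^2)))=-3383.91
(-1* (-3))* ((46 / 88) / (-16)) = -69 / 704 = -0.10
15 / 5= 3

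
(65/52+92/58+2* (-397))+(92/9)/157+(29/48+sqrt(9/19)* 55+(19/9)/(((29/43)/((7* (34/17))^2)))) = -116021917/655632+165* sqrt(19)/19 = -139.11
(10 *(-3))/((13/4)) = -9.23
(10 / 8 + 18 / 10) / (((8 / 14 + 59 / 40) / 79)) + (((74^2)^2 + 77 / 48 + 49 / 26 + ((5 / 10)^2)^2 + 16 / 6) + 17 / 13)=446741875481 / 14898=29986701.27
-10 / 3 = -3.33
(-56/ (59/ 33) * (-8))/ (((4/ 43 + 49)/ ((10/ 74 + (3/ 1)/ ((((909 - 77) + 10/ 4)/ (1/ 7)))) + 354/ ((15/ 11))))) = 50982371719488/ 38456371985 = 1325.72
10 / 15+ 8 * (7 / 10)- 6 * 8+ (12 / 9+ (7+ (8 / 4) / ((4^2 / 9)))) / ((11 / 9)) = -44873 / 1320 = -33.99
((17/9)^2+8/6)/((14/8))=1588/567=2.80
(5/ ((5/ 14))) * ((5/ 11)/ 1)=70/ 11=6.36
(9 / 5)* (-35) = -63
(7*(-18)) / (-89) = 126 / 89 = 1.42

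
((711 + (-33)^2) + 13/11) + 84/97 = 1922785/1067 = 1802.05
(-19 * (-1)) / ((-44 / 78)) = -741 / 22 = -33.68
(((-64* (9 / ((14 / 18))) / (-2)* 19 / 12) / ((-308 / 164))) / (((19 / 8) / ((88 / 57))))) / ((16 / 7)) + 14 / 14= -11675 / 133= -87.78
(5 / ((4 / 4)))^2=25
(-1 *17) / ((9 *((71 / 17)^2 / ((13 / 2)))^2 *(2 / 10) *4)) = -1199779165 / 3659282064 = -0.33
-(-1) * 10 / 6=5 / 3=1.67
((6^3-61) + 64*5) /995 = 95 /199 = 0.48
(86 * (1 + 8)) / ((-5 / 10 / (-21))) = 32508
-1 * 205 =-205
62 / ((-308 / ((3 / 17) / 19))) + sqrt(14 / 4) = -93 / 49742 + sqrt(14) / 2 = 1.87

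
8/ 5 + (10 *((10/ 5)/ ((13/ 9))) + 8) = 1524/ 65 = 23.45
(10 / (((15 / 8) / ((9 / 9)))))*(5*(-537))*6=-85920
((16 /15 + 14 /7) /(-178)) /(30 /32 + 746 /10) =-368 /1613481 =-0.00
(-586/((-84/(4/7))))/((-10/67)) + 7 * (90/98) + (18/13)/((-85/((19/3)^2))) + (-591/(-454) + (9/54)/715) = -7962609407/405600195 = -19.63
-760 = -760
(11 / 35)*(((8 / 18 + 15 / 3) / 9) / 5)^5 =443889677 / 54481006265625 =0.00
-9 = -9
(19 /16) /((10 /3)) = 57 /160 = 0.36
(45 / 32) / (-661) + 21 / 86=220161 / 909536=0.24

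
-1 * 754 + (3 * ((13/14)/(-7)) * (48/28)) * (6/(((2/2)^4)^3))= -260026/343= -758.09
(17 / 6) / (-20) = -17 / 120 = -0.14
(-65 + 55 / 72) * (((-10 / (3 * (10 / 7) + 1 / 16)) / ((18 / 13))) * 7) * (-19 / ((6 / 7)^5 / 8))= -4703974673125 / 19171242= -245366.19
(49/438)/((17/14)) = 343/3723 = 0.09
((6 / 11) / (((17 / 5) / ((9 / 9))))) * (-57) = -1710 / 187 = -9.14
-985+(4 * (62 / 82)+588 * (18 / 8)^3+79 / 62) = 116260629 / 20336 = 5716.99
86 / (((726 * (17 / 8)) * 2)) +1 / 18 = 0.08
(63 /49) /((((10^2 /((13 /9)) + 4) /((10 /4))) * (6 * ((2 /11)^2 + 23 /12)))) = 70785 /18865784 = 0.00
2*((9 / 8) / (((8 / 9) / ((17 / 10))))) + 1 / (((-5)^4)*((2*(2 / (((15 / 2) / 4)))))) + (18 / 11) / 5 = 407541 / 88000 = 4.63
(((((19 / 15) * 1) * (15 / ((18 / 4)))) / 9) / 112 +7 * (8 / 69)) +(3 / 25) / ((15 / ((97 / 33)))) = 120398147 / 143451000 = 0.84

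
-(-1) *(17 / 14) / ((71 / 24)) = 204 / 497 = 0.41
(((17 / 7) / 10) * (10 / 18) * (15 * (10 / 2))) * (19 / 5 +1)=340 / 7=48.57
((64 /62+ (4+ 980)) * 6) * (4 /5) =732864 /155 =4728.15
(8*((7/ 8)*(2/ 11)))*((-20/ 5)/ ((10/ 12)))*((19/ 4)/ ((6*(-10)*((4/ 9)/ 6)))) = 3591/ 550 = 6.53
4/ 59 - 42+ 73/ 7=-13011/ 413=-31.50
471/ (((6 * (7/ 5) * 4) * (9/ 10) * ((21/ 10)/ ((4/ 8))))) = 19625/ 5292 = 3.71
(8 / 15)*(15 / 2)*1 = 4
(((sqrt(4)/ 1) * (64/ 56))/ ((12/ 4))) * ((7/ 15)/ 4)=0.09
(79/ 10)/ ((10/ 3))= 237/ 100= 2.37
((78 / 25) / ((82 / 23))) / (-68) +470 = 32758103 / 69700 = 469.99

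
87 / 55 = 1.58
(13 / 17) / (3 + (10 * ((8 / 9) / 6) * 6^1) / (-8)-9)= -117 / 1088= -0.11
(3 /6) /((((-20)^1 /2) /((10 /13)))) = -1 /26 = -0.04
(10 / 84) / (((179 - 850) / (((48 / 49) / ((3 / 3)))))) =-40 / 230153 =-0.00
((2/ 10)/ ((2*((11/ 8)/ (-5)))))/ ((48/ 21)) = -7/ 44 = -0.16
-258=-258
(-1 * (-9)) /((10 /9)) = 81 /10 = 8.10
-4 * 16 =-64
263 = 263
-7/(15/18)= -42/5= -8.40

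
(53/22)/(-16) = -53/352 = -0.15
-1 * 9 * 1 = -9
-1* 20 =-20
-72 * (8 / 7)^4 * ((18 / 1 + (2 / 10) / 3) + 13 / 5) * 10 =-60948480 / 2401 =-25384.62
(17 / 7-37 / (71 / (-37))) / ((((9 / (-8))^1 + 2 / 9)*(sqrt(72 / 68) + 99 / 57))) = -4718384 / 221165 + 479408*sqrt(34) / 221165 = -8.69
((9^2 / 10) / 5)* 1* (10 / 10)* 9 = 729 / 50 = 14.58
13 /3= 4.33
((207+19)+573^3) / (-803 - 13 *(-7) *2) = -188132743 / 621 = -302951.28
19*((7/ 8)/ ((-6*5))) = -133/ 240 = -0.55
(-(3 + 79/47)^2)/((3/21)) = -338800/2209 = -153.37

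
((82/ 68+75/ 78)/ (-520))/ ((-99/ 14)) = 3353/ 5688540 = 0.00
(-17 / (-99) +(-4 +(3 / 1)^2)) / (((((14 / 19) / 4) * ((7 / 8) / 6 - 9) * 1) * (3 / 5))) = -311296 / 58905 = -5.28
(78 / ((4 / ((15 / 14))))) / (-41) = -0.51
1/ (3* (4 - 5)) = -1/ 3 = -0.33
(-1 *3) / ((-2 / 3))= 9 / 2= 4.50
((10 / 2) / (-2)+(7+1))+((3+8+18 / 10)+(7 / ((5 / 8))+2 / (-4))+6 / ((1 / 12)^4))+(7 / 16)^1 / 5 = 9955607 / 80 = 124445.09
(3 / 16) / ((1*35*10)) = 3 / 5600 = 0.00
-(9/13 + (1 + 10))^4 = -18689.64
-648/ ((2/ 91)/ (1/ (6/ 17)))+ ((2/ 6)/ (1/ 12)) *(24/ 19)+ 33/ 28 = -44438901/ 532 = -83531.77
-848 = -848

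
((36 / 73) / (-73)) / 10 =-18 / 26645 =-0.00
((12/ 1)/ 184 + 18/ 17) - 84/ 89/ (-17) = 82095/ 69598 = 1.18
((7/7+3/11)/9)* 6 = 28/33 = 0.85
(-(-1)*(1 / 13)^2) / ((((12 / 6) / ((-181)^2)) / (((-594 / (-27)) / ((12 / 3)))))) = 360371 / 676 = 533.09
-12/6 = -2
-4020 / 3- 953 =-2293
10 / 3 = 3.33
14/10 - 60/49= 43/245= 0.18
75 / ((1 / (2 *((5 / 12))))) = 125 / 2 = 62.50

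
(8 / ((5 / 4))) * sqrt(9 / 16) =24 / 5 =4.80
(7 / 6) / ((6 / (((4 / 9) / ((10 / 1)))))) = 7 / 810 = 0.01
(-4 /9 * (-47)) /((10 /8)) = 752 /45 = 16.71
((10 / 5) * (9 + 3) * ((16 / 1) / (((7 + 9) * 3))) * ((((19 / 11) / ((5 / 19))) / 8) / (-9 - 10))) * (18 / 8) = -171 / 220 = -0.78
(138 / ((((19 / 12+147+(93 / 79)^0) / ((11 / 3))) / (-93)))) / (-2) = 282348 / 1795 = 157.30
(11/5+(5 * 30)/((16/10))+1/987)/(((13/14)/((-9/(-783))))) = 1894073/1594710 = 1.19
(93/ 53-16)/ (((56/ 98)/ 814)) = -2150995/ 106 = -20292.41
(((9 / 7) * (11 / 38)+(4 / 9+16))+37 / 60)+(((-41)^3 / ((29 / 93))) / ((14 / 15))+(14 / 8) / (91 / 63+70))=-26426573282591 / 111602295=-236792.38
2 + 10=12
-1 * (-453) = 453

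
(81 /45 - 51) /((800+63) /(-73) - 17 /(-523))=1565339 /375090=4.17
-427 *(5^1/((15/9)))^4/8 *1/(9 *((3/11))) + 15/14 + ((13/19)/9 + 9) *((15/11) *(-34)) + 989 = -41857051/35112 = -1192.10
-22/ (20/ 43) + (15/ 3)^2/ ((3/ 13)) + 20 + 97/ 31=78271/ 930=84.16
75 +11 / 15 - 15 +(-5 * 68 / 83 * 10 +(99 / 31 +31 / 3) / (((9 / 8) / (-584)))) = -2432244013 / 347355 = -7002.19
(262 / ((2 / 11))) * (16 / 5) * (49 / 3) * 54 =20335392 / 5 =4067078.40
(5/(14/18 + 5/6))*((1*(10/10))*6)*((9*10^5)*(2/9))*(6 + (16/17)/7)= 22845552.01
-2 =-2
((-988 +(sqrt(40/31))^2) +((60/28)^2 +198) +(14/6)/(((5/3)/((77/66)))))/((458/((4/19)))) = -155711/432915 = -0.36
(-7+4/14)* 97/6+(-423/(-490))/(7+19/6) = -9725851/89670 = -108.46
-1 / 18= -0.06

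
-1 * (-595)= 595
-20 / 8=-5 / 2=-2.50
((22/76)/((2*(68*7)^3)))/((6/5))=0.00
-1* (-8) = 8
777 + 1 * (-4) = 773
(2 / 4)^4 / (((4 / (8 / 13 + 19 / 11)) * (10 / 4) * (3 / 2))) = 67 / 6864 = 0.01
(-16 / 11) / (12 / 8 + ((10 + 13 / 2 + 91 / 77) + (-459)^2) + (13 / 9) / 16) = -2304 / 333749231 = -0.00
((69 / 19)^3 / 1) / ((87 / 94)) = 51.75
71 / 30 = 2.37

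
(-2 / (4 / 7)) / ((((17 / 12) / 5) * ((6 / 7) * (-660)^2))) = -49 / 1481040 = -0.00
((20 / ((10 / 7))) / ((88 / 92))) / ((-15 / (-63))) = 3381 / 55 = 61.47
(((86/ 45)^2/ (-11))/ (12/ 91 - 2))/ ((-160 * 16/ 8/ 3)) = -168259/ 100980000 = -0.00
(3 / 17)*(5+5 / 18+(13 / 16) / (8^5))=24903797 / 26738688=0.93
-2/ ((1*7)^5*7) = -2/ 117649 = -0.00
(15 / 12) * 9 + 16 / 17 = 829 / 68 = 12.19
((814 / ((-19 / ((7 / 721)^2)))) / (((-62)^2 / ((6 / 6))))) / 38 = -407 / 14721939556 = -0.00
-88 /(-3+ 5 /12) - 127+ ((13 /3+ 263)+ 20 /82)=665909 /3813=174.64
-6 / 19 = -0.32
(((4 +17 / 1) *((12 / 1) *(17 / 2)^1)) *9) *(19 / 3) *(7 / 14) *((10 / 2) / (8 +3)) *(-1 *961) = -293330835 / 11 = -26666439.55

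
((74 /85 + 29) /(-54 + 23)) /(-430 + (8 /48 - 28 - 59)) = 15234 /8171135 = 0.00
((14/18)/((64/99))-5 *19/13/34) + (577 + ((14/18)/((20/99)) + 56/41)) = 1691011797/2899520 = 583.20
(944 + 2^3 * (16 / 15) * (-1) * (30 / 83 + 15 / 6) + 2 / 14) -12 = 1582165 / 1743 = 907.73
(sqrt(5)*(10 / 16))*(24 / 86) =15*sqrt(5) / 86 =0.39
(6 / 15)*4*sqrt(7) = 8*sqrt(7) / 5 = 4.23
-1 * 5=-5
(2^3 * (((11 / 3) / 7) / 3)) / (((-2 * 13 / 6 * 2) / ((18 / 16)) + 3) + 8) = 264 / 623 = 0.42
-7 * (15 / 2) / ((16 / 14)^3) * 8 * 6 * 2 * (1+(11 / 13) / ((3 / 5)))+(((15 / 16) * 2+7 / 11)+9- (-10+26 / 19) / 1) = -352899691 / 43472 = -8117.86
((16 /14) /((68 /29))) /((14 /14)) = 58 /119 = 0.49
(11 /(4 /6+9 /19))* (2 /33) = 38 /65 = 0.58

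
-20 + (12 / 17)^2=-5636 / 289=-19.50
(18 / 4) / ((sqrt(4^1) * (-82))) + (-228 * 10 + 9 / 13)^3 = -8533216592901621 / 720616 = -11841558601.12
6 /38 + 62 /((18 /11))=6506 /171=38.05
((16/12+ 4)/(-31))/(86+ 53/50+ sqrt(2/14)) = -8125600/4111770653+ 40000 * sqrt(7)/12335311959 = -0.00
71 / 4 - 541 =-2093 / 4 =-523.25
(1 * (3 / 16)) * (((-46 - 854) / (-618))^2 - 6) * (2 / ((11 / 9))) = -555579 / 466796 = -1.19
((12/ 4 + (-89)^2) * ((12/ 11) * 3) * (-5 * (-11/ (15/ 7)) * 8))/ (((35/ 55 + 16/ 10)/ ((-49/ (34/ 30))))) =-71753404800/ 697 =-102946061.41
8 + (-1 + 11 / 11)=8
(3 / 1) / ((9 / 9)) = 3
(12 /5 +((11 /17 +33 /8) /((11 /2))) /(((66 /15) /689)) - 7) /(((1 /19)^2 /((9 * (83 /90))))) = 393311.24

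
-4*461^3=-391888724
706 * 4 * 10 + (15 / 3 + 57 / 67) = 28245.85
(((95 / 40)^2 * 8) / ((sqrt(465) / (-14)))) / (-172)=2527 * sqrt(465) / 319920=0.17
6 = 6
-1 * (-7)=7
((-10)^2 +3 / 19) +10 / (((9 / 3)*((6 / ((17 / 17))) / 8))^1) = 17887 / 171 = 104.60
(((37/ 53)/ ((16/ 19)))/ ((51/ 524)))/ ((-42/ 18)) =-92093/ 25228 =-3.65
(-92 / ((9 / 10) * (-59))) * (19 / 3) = 17480 / 1593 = 10.97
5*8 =40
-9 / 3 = -3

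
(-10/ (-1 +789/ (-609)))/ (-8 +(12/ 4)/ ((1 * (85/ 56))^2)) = -7333375/ 11275336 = -0.65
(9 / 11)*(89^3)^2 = 4472831618649 / 11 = 406621056240.82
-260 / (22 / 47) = -6110 / 11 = -555.45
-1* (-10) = 10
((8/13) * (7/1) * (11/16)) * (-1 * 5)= -385/26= -14.81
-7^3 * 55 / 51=-18865 / 51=-369.90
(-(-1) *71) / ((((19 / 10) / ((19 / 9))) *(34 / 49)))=17395 / 153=113.69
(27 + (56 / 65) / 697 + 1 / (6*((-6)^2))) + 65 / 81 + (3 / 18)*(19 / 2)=862870013 / 29357640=29.39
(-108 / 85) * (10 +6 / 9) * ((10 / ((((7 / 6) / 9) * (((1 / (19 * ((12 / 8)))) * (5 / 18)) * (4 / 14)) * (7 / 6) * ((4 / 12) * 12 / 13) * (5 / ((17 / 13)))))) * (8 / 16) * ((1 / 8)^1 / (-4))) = 747954 / 175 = 4274.02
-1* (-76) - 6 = 70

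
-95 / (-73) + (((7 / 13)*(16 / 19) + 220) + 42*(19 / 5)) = 34381043 / 90155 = 381.35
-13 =-13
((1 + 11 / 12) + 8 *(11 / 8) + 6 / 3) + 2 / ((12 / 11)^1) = 67 / 4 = 16.75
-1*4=-4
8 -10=-2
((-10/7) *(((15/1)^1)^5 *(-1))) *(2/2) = 7593750/7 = 1084821.43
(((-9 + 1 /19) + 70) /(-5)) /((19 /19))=-232 /19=-12.21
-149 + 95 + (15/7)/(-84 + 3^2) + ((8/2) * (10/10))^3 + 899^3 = 726572708.97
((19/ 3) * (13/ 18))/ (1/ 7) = 1729/ 54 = 32.02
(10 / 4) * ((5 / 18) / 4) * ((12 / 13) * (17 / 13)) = 425 / 2028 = 0.21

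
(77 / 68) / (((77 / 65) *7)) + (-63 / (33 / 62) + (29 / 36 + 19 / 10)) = -13609591 / 117810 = -115.52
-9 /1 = -9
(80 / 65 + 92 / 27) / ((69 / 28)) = 45584 / 24219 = 1.88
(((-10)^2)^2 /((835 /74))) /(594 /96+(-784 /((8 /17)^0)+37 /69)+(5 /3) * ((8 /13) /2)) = -2124096000 /1861734203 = -1.14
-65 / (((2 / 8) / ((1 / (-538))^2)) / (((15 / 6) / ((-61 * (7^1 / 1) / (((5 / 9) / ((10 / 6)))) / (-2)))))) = -325 / 92694441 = -0.00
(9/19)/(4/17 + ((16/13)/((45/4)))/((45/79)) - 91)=-0.01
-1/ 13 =-0.08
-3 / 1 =-3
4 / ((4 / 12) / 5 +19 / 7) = 105 / 73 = 1.44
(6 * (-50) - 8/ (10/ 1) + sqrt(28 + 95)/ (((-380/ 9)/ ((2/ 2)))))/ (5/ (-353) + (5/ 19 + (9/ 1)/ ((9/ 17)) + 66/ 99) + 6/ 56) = -847335552/ 50769155 - 66717 * sqrt(123)/ 50769155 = -16.70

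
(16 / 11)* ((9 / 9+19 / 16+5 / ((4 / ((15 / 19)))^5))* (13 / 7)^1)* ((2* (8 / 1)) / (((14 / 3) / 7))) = 216460086765 / 1525276984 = 141.92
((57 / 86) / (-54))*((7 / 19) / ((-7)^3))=1 / 75852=0.00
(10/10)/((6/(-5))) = -5/6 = -0.83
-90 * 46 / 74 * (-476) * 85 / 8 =282946.62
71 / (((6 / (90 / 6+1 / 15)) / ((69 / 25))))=184529 / 375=492.08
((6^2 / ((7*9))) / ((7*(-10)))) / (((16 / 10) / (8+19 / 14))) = -131 / 2744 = -0.05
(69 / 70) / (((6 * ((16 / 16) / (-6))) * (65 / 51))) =-3519 / 4550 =-0.77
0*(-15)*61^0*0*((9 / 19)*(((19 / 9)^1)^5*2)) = 0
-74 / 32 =-37 / 16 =-2.31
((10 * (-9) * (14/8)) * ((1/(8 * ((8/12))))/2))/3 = -315/64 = -4.92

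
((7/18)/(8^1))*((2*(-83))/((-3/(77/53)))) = 3.91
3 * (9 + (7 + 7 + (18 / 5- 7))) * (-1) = -294 / 5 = -58.80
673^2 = 452929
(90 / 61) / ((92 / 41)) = 1845 / 2806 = 0.66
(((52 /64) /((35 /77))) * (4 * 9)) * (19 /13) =1881 /20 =94.05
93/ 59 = 1.58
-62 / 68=-31 / 34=-0.91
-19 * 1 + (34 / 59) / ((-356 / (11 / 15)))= -2993257 / 157530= -19.00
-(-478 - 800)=1278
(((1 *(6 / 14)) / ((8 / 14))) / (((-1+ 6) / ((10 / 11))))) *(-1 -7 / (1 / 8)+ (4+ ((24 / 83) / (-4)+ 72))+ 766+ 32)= 203415 / 1826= 111.40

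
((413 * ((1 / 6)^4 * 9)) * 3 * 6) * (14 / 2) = 2891 / 8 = 361.38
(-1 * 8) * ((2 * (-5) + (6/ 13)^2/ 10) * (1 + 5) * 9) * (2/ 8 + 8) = 30051648/ 845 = 35564.08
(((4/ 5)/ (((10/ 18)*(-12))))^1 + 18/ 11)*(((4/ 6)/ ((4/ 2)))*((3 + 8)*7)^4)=444206609/ 25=17768264.36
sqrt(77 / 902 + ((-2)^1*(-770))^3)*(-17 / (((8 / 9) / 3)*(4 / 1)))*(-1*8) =459*sqrt(24557823136574) / 328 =6934797.36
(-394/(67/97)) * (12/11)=-458616/737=-622.27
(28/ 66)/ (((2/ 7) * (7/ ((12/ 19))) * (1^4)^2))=28/ 209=0.13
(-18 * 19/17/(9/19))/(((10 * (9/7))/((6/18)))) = -2527/2295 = -1.10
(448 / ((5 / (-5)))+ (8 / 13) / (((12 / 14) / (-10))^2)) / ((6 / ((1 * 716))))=-15256528 / 351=-43465.89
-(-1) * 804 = 804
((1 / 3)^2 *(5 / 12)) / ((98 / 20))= 25 / 2646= 0.01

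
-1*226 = -226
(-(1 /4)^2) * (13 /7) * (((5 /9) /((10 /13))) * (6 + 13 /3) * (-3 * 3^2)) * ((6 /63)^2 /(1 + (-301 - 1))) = -5239 /7433496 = -0.00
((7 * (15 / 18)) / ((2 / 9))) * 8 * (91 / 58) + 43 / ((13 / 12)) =139179 / 377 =369.18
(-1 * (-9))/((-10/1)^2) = 9/100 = 0.09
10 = 10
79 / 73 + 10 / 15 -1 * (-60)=13523 / 219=61.75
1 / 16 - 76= -1215 / 16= -75.94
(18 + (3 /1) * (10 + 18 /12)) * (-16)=-840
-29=-29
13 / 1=13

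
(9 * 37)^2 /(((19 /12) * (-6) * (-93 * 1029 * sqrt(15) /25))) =0.79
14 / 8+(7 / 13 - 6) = -193 / 52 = -3.71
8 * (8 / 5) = 64 / 5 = 12.80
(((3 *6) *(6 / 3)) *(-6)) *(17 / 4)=-918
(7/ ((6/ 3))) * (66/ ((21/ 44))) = 484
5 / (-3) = -5 / 3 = -1.67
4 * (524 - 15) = 2036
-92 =-92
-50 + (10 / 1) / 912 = -22795 / 456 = -49.99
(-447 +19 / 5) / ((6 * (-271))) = 1108 / 4065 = 0.27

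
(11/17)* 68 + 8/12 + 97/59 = 8197/177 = 46.31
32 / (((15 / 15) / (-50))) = -1600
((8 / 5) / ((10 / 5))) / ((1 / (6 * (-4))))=-96 / 5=-19.20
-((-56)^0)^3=-1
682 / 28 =341 / 14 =24.36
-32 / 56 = -4 / 7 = -0.57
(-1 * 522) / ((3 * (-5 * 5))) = 174 / 25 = 6.96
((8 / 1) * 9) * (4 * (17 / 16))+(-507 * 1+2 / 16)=-1607 / 8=-200.88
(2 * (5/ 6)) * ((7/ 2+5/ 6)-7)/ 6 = -20/ 27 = -0.74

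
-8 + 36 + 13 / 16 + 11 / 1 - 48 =-131 / 16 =-8.19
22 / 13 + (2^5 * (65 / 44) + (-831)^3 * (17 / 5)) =-1395044365311 / 715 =-1951111000.43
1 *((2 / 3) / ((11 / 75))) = 4.55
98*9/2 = 441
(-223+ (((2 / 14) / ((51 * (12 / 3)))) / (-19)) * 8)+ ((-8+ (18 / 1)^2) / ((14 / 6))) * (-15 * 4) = -56629331 / 6783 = -8348.71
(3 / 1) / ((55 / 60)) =36 / 11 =3.27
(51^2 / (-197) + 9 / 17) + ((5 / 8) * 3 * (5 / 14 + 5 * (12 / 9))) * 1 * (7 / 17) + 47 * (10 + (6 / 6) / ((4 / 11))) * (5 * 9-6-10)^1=930807619 / 53584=17371.00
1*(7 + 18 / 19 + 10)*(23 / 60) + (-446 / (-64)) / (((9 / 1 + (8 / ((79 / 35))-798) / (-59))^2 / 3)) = 6.92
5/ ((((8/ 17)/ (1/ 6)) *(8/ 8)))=85/ 48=1.77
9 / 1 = 9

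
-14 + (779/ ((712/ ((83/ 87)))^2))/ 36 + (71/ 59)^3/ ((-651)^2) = -18702652250773644670919/ 1335907831734993758976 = -14.00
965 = 965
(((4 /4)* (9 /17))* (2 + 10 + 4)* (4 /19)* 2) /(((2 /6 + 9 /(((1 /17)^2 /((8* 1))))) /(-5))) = -3456 /4032655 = -0.00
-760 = -760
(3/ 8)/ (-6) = -1/ 16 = -0.06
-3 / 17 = -0.18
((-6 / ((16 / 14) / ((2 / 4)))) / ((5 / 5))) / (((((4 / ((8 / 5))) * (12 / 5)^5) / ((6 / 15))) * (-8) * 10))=175 / 2654208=0.00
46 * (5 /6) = 38.33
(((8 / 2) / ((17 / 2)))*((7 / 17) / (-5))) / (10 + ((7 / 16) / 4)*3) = -3584 / 955145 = -0.00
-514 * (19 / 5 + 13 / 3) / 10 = -31354 / 75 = -418.05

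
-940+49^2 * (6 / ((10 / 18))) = 124954 / 5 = 24990.80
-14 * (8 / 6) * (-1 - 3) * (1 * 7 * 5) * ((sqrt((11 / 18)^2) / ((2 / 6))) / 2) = 2395.56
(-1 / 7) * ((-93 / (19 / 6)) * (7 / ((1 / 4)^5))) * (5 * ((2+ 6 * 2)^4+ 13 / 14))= 768289397760 / 133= 5776612013.23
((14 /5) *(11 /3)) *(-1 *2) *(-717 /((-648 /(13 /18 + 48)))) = -16139431 /14580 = -1106.96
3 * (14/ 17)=42/ 17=2.47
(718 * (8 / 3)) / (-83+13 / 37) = -106264 / 4587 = -23.17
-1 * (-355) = 355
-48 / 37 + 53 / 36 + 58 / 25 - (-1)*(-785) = -26057419 / 33300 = -782.51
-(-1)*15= 15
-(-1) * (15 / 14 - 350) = -4885 / 14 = -348.93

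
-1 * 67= -67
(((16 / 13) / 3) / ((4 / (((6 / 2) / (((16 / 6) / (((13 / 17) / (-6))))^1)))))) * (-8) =2 / 17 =0.12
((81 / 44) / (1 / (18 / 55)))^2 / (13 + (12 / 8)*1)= 0.03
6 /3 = 2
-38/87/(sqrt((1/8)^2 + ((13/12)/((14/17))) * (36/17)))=-304 * sqrt(8785)/109185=-0.26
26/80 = 13/40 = 0.32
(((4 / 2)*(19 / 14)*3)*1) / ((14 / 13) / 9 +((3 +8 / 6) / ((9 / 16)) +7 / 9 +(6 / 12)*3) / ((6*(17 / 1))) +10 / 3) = 4081428 / 1779785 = 2.29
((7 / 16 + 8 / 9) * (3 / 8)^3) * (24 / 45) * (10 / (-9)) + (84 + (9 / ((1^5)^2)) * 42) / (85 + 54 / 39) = 27461155 / 5174784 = 5.31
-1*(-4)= 4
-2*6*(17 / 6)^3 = -4913 / 18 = -272.94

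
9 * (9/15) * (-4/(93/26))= -936/155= -6.04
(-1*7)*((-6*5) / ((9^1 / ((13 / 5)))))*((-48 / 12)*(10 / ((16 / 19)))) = -8645 / 3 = -2881.67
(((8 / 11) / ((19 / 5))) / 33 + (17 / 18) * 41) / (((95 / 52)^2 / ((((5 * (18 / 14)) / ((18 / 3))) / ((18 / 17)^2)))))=11182098109 / 1008375885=11.09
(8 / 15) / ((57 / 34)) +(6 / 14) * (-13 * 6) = -198166 / 5985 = -33.11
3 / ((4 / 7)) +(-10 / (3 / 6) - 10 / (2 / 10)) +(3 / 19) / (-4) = -1231 / 19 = -64.79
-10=-10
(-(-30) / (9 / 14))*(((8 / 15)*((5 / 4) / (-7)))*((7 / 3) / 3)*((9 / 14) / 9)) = -20 / 81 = -0.25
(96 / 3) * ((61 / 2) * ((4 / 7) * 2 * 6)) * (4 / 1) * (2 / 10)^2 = 1070.81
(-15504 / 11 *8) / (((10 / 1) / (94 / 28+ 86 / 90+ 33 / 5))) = -258400 / 21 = -12304.76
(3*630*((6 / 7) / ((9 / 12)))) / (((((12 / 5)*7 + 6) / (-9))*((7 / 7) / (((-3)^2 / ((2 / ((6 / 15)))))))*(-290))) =2916 / 551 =5.29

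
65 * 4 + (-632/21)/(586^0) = 229.90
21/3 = 7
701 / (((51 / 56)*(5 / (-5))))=-39256 / 51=-769.73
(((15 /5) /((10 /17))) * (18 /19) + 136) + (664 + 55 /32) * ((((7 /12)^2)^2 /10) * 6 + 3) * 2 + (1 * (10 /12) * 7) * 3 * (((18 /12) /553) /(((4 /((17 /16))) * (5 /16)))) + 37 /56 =181973879835 /43036672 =4228.34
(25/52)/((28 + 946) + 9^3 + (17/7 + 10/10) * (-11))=175/606164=0.00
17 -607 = -590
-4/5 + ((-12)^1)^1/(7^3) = -1432/1715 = -0.83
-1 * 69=-69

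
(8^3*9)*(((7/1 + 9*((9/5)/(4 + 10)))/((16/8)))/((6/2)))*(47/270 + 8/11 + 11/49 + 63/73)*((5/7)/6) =386067790688/260280405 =1483.28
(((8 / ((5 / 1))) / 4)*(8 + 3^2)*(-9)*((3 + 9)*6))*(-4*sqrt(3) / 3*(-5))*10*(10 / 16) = -183600*sqrt(3) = -318004.53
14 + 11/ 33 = 43/ 3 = 14.33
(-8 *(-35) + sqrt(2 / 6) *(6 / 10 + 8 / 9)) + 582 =67 *sqrt(3) / 135 + 862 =862.86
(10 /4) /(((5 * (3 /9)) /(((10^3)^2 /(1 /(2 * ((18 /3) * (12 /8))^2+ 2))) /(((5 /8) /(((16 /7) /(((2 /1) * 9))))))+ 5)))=2099200315 /42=49980959.88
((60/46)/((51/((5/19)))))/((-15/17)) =-10/1311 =-0.01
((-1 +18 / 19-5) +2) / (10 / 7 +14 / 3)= -609 / 1216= -0.50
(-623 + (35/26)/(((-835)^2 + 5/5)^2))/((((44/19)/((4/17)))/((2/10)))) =-13600956704434477/1074334250117960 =-12.66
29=29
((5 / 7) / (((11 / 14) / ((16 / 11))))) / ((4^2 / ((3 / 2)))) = 0.12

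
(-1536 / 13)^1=-1536 / 13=-118.15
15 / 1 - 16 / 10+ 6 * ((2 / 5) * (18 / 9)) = 91 / 5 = 18.20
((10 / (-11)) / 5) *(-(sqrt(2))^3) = 4 *sqrt(2) / 11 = 0.51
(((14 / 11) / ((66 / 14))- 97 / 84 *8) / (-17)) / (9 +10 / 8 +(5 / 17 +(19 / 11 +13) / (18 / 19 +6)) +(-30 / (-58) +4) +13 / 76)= 8370792 / 275340205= 0.03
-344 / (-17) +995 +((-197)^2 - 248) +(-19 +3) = 672524 / 17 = 39560.24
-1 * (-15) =15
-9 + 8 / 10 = -41 / 5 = -8.20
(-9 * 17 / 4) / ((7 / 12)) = -459 / 7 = -65.57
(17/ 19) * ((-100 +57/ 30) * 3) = -50031/ 190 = -263.32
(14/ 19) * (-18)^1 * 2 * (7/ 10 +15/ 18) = -3864/ 95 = -40.67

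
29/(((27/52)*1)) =1508/27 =55.85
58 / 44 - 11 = -9.68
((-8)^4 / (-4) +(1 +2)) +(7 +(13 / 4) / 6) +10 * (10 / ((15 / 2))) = -8001 / 8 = -1000.12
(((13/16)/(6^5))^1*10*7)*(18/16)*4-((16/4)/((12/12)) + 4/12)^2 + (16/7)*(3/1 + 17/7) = -4292329/677376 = -6.34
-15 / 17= -0.88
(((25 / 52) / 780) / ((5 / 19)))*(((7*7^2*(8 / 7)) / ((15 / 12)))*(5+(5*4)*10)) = 76342 / 507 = 150.58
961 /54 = 17.80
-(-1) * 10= 10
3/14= 0.21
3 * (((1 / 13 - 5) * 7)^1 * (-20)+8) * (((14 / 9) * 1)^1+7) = 697928 / 39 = 17895.59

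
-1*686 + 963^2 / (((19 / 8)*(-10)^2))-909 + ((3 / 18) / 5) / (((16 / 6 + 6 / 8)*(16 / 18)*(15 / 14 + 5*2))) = 2788862443 / 1207450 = 2309.71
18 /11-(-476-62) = 5936 /11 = 539.64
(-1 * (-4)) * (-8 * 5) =-160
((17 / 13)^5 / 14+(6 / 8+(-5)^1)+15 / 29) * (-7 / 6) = 4.04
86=86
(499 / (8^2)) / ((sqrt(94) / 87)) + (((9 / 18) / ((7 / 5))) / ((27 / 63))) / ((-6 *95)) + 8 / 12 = 70.63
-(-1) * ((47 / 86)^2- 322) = -2379303 / 7396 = -321.70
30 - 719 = -689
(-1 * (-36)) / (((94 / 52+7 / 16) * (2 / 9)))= 33696 / 467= 72.15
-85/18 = -4.72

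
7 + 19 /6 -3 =43 /6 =7.17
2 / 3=0.67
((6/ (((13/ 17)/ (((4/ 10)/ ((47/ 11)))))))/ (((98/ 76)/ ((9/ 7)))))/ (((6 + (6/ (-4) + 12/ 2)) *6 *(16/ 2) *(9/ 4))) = 14212/ 22005165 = 0.00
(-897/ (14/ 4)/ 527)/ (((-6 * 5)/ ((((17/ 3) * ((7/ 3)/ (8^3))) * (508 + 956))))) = 18239/ 29760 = 0.61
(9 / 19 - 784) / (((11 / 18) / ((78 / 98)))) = -10450674 / 10241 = -1020.47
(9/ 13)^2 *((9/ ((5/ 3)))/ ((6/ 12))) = 4374/ 845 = 5.18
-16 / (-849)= 16 / 849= 0.02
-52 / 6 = -26 / 3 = -8.67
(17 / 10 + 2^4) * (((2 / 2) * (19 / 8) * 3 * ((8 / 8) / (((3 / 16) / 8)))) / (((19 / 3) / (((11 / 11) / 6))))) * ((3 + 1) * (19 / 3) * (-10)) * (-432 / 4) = 3874176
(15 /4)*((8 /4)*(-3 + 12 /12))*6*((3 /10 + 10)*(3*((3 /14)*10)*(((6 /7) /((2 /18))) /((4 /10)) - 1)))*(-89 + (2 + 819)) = -3908528640 /49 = -79765890.61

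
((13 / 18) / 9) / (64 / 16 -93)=-13 / 14418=-0.00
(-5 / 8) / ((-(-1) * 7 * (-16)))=5 / 896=0.01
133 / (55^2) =133 / 3025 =0.04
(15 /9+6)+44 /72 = 149 /18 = 8.28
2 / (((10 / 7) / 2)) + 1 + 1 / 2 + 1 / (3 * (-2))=62 / 15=4.13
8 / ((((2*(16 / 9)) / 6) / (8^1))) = 108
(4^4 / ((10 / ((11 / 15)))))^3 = 2791309312 / 421875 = 6616.44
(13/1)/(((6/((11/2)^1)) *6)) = 143/72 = 1.99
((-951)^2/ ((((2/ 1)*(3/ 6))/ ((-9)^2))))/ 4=73256481/ 4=18314120.25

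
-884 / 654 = -442 / 327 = -1.35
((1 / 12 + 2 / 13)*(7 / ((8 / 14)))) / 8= 1813 / 4992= 0.36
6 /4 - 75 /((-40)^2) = 93 /64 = 1.45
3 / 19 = 0.16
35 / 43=0.81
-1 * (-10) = 10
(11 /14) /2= 11 /28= 0.39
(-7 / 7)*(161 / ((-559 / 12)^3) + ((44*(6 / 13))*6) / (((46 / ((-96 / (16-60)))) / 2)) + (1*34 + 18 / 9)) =-191063233476 / 4017568217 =-47.56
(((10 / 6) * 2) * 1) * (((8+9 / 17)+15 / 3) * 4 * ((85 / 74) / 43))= 23000 / 4773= 4.82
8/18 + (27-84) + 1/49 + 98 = 18286/441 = 41.46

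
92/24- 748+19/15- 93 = -8359/10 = -835.90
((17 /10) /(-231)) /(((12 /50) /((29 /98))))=-2465 /271656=-0.01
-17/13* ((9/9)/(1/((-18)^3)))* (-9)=-892296/13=-68638.15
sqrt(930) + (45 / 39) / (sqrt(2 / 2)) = 15 / 13 + sqrt(930) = 31.65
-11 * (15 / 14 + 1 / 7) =-187 / 14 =-13.36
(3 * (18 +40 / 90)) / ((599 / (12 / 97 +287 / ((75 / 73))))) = 337502402 / 13073175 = 25.82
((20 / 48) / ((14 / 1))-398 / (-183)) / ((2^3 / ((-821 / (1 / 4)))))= -6182951 / 6832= -905.00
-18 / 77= -0.23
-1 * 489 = -489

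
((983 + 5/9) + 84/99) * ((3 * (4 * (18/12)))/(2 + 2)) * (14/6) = 341096/33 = 10336.24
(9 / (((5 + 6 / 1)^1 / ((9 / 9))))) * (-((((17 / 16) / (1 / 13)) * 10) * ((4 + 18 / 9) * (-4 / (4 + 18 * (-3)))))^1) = -5967 / 110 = -54.25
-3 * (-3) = 9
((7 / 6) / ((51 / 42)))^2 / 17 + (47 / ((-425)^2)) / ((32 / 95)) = 9740629 / 176868000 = 0.06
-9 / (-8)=1.12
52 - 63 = -11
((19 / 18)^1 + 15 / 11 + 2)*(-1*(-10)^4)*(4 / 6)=-8750000 / 297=-29461.28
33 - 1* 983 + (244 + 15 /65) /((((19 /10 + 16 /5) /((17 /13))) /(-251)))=-8450900 /507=-16668.44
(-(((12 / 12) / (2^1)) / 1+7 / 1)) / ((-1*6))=5 / 4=1.25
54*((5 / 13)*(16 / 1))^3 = 27648000 / 2197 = 12584.43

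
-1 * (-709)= 709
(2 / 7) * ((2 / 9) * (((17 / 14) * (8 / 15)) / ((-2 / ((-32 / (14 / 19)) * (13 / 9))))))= 537472 / 416745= 1.29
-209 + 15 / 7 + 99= -755 / 7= -107.86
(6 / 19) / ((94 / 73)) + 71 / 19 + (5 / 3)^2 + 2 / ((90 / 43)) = 103348 / 13395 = 7.72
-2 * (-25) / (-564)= -25 / 282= -0.09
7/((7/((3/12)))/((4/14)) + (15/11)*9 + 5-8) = 77/1180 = 0.07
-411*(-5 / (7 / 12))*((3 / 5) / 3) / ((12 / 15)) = 6165 / 7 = 880.71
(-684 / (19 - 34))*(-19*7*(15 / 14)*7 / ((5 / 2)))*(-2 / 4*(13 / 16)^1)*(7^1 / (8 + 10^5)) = 229957 / 444480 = 0.52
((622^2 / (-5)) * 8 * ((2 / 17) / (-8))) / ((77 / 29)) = 22439272 / 6545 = 3428.46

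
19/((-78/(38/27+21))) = -11495/2106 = -5.46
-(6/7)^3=-216/343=-0.63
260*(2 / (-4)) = -130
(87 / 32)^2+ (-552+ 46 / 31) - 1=-17272689 / 31744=-544.12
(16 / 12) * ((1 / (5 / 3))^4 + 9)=7608 / 625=12.17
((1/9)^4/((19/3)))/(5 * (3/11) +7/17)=187/13795596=0.00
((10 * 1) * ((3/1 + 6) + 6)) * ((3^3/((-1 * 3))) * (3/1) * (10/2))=-20250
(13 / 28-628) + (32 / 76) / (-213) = -71110061 / 113316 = -627.54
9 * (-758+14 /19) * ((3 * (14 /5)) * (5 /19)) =-5438664 /361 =-15065.55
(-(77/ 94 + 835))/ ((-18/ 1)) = 26189/ 564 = 46.43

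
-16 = -16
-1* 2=-2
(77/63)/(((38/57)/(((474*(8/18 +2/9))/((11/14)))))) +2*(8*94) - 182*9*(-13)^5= 1824540526/3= 608180175.33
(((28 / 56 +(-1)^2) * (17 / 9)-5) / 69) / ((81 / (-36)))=26 / 1863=0.01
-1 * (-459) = 459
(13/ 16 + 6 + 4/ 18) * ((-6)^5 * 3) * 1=-164106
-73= -73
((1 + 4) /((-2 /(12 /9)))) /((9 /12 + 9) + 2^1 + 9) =-40 /249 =-0.16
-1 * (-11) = 11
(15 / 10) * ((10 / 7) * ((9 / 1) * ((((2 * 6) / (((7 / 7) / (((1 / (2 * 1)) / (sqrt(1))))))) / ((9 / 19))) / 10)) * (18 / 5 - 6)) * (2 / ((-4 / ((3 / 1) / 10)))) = 8.79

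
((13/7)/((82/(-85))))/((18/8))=-0.86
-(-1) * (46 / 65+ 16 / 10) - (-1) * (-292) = -289.69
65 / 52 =5 / 4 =1.25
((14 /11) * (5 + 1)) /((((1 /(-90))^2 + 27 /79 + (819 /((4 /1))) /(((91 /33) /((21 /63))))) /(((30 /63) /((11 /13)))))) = 20796750 /121425799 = 0.17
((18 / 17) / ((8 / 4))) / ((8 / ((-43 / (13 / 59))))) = -12.91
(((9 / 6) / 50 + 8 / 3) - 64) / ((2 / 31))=-570121 / 600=-950.20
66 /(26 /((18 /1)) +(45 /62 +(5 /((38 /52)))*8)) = 699732 /603329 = 1.16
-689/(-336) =689/336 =2.05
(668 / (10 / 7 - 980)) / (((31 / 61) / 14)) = -1996652 / 106175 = -18.81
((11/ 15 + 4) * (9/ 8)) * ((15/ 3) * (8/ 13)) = 213/ 13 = 16.38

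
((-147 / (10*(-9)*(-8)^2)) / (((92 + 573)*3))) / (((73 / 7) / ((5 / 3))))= 49 / 23967360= 0.00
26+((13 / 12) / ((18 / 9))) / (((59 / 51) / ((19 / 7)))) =90103 / 3304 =27.27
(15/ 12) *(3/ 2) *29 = 435/ 8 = 54.38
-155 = -155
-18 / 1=-18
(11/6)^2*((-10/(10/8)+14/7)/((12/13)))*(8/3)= -58.26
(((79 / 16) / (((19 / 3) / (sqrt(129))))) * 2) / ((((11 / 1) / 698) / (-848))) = -17535156 * sqrt(129) / 209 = -952923.86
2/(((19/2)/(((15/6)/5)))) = 2/19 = 0.11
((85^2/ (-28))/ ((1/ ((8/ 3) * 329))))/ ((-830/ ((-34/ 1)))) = -2309110/ 249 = -9273.53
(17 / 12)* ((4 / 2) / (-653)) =-17 / 3918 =-0.00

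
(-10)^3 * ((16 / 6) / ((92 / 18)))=-12000 / 23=-521.74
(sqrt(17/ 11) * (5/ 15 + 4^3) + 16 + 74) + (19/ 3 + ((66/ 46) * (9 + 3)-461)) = -23974/ 69 + 193 * sqrt(187)/ 33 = -267.47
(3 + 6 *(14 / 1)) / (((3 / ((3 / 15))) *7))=29 / 35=0.83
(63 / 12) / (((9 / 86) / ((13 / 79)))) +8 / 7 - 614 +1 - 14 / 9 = -6023737 / 9954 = -605.16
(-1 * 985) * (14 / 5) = -2758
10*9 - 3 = 87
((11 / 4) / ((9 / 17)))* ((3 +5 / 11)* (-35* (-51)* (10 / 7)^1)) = 137275 / 3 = 45758.33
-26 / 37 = -0.70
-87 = -87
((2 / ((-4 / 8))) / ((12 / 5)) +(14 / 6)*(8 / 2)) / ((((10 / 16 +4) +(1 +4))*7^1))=184 / 1617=0.11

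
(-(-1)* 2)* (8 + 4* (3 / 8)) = 19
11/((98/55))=605/98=6.17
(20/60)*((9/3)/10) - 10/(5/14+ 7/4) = -2741/590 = -4.65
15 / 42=5 / 14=0.36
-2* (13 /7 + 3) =-68 /7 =-9.71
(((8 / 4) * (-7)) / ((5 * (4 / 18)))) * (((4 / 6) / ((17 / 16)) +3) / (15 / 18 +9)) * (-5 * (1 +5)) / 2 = 69930 / 1003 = 69.72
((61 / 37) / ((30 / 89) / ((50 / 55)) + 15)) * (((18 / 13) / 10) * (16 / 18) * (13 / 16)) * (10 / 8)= 5429 / 404928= 0.01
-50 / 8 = -25 / 4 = -6.25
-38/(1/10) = -380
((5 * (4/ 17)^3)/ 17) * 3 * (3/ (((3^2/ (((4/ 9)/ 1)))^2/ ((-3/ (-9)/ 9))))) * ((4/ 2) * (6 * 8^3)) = 10485760/ 547981281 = 0.02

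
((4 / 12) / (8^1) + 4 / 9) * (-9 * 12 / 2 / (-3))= 35 / 4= 8.75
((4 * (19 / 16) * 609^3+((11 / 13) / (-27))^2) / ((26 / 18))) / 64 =528712662547735 / 45556992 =11605521.77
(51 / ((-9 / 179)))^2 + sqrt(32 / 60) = 2* sqrt(30) / 15 + 9259849 / 9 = 1028872.84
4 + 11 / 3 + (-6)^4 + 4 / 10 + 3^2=19696 / 15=1313.07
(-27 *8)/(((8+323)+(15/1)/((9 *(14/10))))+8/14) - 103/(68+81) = -348907/260303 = -1.34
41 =41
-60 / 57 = -20 / 19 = -1.05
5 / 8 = 0.62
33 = 33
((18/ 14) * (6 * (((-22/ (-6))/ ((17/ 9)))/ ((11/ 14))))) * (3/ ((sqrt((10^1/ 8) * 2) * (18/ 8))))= 432 * sqrt(10)/ 85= 16.07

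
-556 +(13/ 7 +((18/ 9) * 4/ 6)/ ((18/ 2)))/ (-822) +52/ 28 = -86090905/ 155358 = -554.15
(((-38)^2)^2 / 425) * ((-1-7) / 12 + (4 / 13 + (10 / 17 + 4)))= 5846721344 / 281775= 20749.61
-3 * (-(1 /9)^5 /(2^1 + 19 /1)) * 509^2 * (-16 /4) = -1036324 /413343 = -2.51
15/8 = 1.88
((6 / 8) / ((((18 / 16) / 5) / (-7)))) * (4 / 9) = -280 / 27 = -10.37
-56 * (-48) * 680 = 1827840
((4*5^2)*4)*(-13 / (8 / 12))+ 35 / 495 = -772193 / 99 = -7799.93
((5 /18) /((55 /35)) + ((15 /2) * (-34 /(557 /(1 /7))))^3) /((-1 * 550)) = -414257049443 /1290974253404220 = -0.00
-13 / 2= -6.50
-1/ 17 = -0.06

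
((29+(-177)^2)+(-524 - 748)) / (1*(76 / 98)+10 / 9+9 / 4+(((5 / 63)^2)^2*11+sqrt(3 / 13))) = 6424565543673505150104 / 871515984341279989 - 119456236882058188896*sqrt(39) / 871515984341279989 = 6515.73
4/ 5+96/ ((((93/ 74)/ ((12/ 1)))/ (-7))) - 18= -997226/ 155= -6433.72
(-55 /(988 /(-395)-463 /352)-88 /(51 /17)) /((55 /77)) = -20.89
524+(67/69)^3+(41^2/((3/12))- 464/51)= 7239.82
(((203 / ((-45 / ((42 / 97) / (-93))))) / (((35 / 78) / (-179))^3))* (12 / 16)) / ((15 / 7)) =-4384987844484 / 9396875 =-466643.20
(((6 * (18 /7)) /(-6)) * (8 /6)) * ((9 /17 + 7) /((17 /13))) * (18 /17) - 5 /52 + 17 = -7150407 /1788332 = -4.00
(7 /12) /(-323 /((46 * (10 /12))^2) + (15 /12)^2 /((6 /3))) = 105800 /101829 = 1.04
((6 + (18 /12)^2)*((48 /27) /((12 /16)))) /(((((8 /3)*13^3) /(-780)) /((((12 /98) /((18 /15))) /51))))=-2200 /422331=-0.01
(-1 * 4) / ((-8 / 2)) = 1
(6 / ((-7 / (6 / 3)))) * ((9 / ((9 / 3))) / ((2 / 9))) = -162 / 7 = -23.14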